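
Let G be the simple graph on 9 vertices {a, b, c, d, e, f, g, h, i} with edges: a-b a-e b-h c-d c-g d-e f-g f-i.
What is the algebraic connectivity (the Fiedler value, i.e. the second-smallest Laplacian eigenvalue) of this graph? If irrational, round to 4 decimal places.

Each diagonal entry of L is the vertex degree and each off-diagonal entry is -1 where an edge is present, 0 otherwise; in the order [a, b, c, d, e, f, g, h, i] the diagonal is [2, 2, 2, 2, 2, 2, 2, 1, 1]. The smallest Laplacian eigenvalue is always 0. The next one, lambda_2 = 0.1206, measures how hard the graph is to disconnect: larger values mean better connectivity.

0.1206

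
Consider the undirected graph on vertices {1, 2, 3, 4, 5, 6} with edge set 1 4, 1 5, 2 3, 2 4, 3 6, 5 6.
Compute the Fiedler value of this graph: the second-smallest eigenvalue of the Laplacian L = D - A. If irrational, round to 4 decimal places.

With the vertex order [1, 2, 3, 4, 5, 6], the degrees are [2, 2, 2, 2, 2, 2], giving D = diag(2, 2, 2, 2, 2, 2) and L = D - A. The sorted Laplacian eigenvalues are [0, 1, 1, 3, 3, 4]; the algebraic connectivity is the second entry, 1. The largest eigenvalue, 4, is at most the vertex count 6. By the matrix-tree theorem the graph has (1/6) * product of the nonzero eigenvalues = 6 spanning trees.

1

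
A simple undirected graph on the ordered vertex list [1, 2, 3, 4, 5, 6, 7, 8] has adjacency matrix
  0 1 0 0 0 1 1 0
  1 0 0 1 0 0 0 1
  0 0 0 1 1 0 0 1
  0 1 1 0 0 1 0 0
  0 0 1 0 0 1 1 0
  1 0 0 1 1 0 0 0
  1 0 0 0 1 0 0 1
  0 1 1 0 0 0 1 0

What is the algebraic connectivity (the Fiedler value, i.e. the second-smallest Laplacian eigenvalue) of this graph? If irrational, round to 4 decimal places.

2

With the vertex order [1, 2, 3, 4, 5, 6, 7, 8], the degrees are [3, 3, 3, 3, 3, 3, 3, 3], giving D = diag(3, 3, 3, 3, 3, 3, 3, 3) and L = D - A. The sorted Laplacian eigenvalues are [0, 2, 2, 2, 4, 4, 4, 6]; the algebraic connectivity is the second entry, 2. By the matrix-tree theorem the graph has (1/8) * product of the nonzero eigenvalues = 384 spanning trees.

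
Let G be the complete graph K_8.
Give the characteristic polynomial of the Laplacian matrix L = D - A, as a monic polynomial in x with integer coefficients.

x^8 - 56x^7 + 1344x^6 - 17920x^5 + 143360x^4 - 688128x^3 + 1835008x^2 - 2097152x

The graph has 8 vertices and degree multiset [7, 7, 7, 7, 7, 7, 7, 7]; D is the diagonal matrix of degrees and L = D - A. L has integer entries, so p(x) = det(xI - L) has integer coefficients. Expanding the determinant yields x^8 - 56x^7 + 1344x^6 - 17920x^5 + 143360x^4 - 688128x^3 + 1835008x^2 - 2097152x. The constant term is 0 because L is singular (the all-ones vector lies in its kernel). There is one zero in the spectrum, matching the 1 component. The eigenvalues sum to 56, which equals trace(L) = 2|E|.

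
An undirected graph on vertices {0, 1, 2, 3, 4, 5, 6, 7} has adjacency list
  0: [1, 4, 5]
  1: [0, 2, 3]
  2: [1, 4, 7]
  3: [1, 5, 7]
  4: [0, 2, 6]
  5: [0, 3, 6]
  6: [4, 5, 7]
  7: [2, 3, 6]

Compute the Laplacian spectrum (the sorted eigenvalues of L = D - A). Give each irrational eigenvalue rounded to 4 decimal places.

[0, 2, 2, 2, 4, 4, 4, 6]

Reading degrees in the order [0, 1, 2, 3, 4, 5, 6, 7] gives [3, 3, 3, 3, 3, 3, 3, 3]; set D = diag(3, 3, 3, 3, 3, 3, 3, 3) and form L = D - A. L is symmetric positive semidefinite, so every eigenvalue is real and nonnegative. The single zero eigenvalue shows the graph is connected. By the matrix-tree theorem the graph has (1/8) * product of the nonzero eigenvalues = 384 spanning trees.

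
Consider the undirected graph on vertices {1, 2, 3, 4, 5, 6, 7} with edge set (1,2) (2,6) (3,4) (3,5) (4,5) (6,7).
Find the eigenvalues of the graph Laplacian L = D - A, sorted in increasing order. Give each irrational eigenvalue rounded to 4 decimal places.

With the vertex order [1, 2, 3, 4, 5, 6, 7], the degrees are [1, 2, 2, 2, 2, 2, 1], giving D = diag(1, 2, 2, 2, 2, 2, 1) and L = D - A. Since every row of L sums to 0, the all-ones vector is in the kernel and 0 is an eigenvalue. The 2 zero eigenvalues correspond to the 2 connected components. There are 2 zeros in the spectrum, matching the 2 components. The eigenvalues sum to 12, which equals trace(L) = 2|E|.

[0, 0, 0.5858, 2, 3, 3, 3.4142]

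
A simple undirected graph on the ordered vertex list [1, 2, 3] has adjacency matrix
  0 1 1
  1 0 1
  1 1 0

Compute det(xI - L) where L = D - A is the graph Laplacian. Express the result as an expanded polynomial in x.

x^3 - 6x^2 + 9x

Each diagonal entry of L is the vertex degree and each off-diagonal entry is -1 where an edge is present, 0 otherwise; in the order [1, 2, 3] the diagonal is [2, 2, 2]. The eigenvalues of L are [0, 3, 3]; the characteristic polynomial is the product of (x - lambda_i), which multiplies out to x^3 - 6x^2 + 9x. The coefficient of x^2 equals -trace(L) = -6, matching the sum of degrees.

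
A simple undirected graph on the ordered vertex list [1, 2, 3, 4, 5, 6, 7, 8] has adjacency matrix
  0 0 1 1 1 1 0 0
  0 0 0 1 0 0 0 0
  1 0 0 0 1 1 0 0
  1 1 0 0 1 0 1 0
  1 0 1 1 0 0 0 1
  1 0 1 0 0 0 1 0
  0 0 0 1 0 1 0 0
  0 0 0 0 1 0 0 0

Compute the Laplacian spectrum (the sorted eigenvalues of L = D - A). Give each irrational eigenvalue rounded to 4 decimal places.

[0, 0.7240, 0.9435, 1.9062, 3.1528, 4.1911, 5.4051, 5.6772]

With the vertex order [1, 2, 3, 4, 5, 6, 7, 8], the degrees are [4, 1, 3, 4, 4, 3, 2, 1], giving D = diag(4, 1, 3, 4, 4, 3, 2, 1) and L = D - A. The multiplicity of 0 as a Laplacian eigenvalue equals the number of connected components. The single zero eigenvalue shows the graph is connected. The largest eigenvalue, 5.6772, is at most the vertex count 8.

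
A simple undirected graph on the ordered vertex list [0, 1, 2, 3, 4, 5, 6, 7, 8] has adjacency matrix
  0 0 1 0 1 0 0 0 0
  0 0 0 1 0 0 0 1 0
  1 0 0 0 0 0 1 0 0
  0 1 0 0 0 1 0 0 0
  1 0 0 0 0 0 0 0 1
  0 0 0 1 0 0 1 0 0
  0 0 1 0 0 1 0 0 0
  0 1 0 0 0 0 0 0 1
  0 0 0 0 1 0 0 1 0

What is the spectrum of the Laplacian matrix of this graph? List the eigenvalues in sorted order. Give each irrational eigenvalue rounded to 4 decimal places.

Each diagonal entry of L is the vertex degree and each off-diagonal entry is -1 where an edge is present, 0 otherwise; in the order [0, 1, 2, 3, 4, 5, 6, 7, 8] the diagonal is [2, 2, 2, 2, 2, 2, 2, 2, 2]. L is symmetric positive semidefinite, so every eigenvalue is real and nonnegative. There is one zero in the spectrum, matching the 1 component.

[0, 0.4679, 0.4679, 1.6527, 1.6527, 3, 3, 3.8794, 3.8794]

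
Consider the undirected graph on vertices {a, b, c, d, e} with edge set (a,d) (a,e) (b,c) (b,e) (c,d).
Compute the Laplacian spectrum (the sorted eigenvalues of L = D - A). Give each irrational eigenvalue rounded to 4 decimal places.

[0, 1.3820, 1.3820, 3.6180, 3.6180]

Reading degrees in the order [a, b, c, d, e] gives [2, 2, 2, 2, 2]; set D = diag(2, 2, 2, 2, 2) and form L = D - A. L is symmetric positive semidefinite, so every eigenvalue is real and nonnegative. The single zero eigenvalue shows the graph is connected.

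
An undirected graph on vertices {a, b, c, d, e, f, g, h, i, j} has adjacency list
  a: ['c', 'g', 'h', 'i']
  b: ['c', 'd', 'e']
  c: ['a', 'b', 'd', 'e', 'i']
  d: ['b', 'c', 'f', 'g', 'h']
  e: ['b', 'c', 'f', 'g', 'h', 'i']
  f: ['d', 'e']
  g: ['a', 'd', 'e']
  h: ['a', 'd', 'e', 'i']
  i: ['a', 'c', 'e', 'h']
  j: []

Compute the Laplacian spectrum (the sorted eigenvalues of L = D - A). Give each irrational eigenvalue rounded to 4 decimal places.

Reading degrees in the order [a, b, c, d, e, f, g, h, i, j] gives [4, 3, 5, 5, 6, 2, 3, 4, 4, 0]; set D = diag(4, 3, 5, 5, 6, 2, 3, 4, 4, 0) and form L = D - A. Since every row of L sums to 0, the all-ones vector is in the kernel and 0 is an eigenvalue. The 2 zero eigenvalues correspond to the 2 connected components. The eigenvalues sum to 36, which equals trace(L) = 2|E|. There are 2 zeros in the spectrum, matching the 2 components.

[0, 0, 1.7948, 2.5463, 2.8827, 4.3220, 4.8633, 5.3535, 6.2123, 8.0250]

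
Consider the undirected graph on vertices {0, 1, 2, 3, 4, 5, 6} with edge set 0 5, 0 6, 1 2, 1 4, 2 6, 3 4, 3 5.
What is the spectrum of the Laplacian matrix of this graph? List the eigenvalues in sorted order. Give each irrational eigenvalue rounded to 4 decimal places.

[0, 0.7530, 0.7530, 2.4450, 2.4450, 3.8019, 3.8019]

Reading degrees in the order [0, 1, 2, 3, 4, 5, 6] gives [2, 2, 2, 2, 2, 2, 2]; set D = diag(2, 2, 2, 2, 2, 2, 2) and form L = D - A. Diagonalising L (or applying a numerical eigensolver to the 7x7 matrix) gives the spectrum above. The single zero eigenvalue shows the graph is connected. By the matrix-tree theorem the graph has (1/7) * product of the nonzero eigenvalues = 7 spanning trees.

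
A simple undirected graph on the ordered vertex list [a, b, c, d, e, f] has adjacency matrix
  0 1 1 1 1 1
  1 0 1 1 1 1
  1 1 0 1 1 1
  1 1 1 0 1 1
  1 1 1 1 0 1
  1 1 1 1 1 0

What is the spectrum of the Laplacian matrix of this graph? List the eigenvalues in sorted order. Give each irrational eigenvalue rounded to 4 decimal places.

[0, 6, 6, 6, 6, 6]

Reading degrees in the order [a, b, c, d, e, f] gives [5, 5, 5, 5, 5, 5]; set D = diag(5, 5, 5, 5, 5, 5) and form L = D - A. L is symmetric positive semidefinite, so every eigenvalue is real and nonnegative. The single zero eigenvalue shows the graph is connected. By the matrix-tree theorem the graph has (1/6) * product of the nonzero eigenvalues = 1296 spanning trees.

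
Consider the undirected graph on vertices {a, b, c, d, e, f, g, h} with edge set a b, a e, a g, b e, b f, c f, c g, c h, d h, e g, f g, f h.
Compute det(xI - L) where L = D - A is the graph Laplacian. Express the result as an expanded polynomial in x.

x^8 - 24x^7 + 237x^6 - 1238x^5 + 3647x^4 - 5932x^3 + 4752x^2 - 1344x

Reading degrees in the order [a, b, c, d, e, f, g, h] gives [3, 3, 3, 1, 3, 4, 4, 3]; set D = diag(3, 3, 3, 1, 3, 4, 4, 3) and form L = D - A. L has integer entries, so p(x) = det(xI - L) has integer coefficients. Expanding the determinant yields x^8 - 24x^7 + 237x^6 - 1238x^5 + 3647x^4 - 5932x^3 + 4752x^2 - 1344x. The coefficient of x^7 equals -trace(L) = -24, matching the sum of degrees. There is one zero in the spectrum, matching the 1 component.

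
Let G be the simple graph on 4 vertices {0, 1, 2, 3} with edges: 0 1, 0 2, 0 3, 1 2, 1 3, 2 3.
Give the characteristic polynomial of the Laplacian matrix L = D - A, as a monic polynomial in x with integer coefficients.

x^4 - 12x^3 + 48x^2 - 64x

With the vertex order [0, 1, 2, 3], the degrees are [3, 3, 3, 3], giving D = diag(3, 3, 3, 3) and L = D - A. The eigenvalues of L are [0, 4, 4, 4]; the characteristic polynomial is the product of (x - lambda_i), which multiplies out to x^4 - 12x^3 + 48x^2 - 64x. Since p(0) = det(-L) = 0, x divides p(x). By the matrix-tree theorem the graph has (1/4) * product of the nonzero eigenvalues = 16 spanning trees.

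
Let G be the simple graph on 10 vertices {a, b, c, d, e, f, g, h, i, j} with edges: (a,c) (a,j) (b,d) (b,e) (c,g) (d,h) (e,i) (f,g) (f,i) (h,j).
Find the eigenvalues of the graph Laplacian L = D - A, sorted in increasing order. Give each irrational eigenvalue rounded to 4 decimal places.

[0, 0.3820, 0.3820, 1.3820, 1.3820, 2.6180, 2.6180, 3.6180, 3.6180, 4]

Reading degrees in the order [a, b, c, d, e, f, g, h, i, j] gives [2, 2, 2, 2, 2, 2, 2, 2, 2, 2]; set D = diag(2, 2, 2, 2, 2, 2, 2, 2, 2, 2) and form L = D - A. L is symmetric positive semidefinite, so every eigenvalue is real and nonnegative. The single zero eigenvalue shows the graph is connected.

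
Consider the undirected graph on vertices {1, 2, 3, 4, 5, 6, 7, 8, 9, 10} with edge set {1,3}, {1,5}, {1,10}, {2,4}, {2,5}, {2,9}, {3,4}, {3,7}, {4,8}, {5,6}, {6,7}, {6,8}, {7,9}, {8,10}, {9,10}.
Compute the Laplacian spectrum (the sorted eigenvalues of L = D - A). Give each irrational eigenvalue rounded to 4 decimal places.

Each diagonal entry of L is the vertex degree and each off-diagonal entry is -1 where an edge is present, 0 otherwise; in the order [1, 2, 3, 4, 5, 6, 7, 8, 9, 10] the diagonal is [3, 3, 3, 3, 3, 3, 3, 3, 3, 3]. Diagonalising L (or applying a numerical eigensolver to the 10x10 matrix) gives the spectrum above. The single zero eigenvalue shows the graph is connected. By the matrix-tree theorem the graph has (1/10) * product of the nonzero eigenvalues = 2000 spanning trees.

[0, 2, 2, 2, 2, 2, 5, 5, 5, 5]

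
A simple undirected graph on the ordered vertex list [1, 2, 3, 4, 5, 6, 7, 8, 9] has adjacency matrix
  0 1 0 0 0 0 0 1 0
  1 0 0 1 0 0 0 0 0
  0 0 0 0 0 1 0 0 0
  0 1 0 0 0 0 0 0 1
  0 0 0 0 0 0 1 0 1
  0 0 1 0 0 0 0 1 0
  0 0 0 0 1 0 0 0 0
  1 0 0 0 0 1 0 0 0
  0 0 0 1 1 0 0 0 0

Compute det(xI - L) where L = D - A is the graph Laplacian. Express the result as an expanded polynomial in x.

x^9 - 16x^8 + 105x^7 - 364x^6 + 715x^5 - 792x^4 + 462x^3 - 120x^2 + 9x

Reading degrees in the order [1, 2, 3, 4, 5, 6, 7, 8, 9] gives [2, 2, 1, 2, 2, 2, 1, 2, 2]; set D = diag(2, 2, 1, 2, 2, 2, 1, 2, 2) and form L = D - A. Computing det(xI - L) by cofactor expansion (or equivalently via sum-over-permutations) gives x^9 - 16x^8 + 105x^7 - 364x^6 + 715x^5 - 792x^4 + 462x^3 - 120x^2 + 9x. The coefficient of x^8 equals -trace(L) = -16, matching the sum of degrees. There is one zero in the spectrum, matching the 1 component. By the matrix-tree theorem the graph has (1/9) * product of the nonzero eigenvalues = 1 spanning tree.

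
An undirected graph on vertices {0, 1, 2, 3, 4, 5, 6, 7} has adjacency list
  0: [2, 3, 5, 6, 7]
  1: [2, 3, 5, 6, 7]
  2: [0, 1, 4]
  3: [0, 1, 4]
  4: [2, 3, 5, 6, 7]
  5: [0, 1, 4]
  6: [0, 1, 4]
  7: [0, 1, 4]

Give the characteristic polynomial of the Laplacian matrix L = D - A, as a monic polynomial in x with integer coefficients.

x^8 - 30x^7 + 375x^6 - 2540x^5 + 10095x^4 - 23598x^3 + 30105x^2 - 16200x

Reading degrees in the order [0, 1, 2, 3, 4, 5, 6, 7] gives [5, 5, 3, 3, 5, 3, 3, 3]; set D = diag(5, 5, 3, 3, 5, 3, 3, 3) and form L = D - A. Computing det(xI - L) by cofactor expansion (or equivalently via sum-over-permutations) gives x^8 - 30x^7 + 375x^6 - 2540x^5 + 10095x^4 - 23598x^3 + 30105x^2 - 16200x. The constant term is 0 because L is singular (the all-ones vector lies in its kernel). The largest eigenvalue, 8, is at most the vertex count 8.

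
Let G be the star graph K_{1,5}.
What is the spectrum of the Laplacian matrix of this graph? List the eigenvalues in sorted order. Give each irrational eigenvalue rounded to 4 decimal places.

[0, 1, 1, 1, 1, 6]

The graph has 6 vertices and degree multiset [5, 1, 1, 1, 1, 1]; D is the diagonal matrix of degrees and L = D - A. L is symmetric positive semidefinite, so every eigenvalue is real and nonnegative. The single zero eigenvalue shows the graph is connected.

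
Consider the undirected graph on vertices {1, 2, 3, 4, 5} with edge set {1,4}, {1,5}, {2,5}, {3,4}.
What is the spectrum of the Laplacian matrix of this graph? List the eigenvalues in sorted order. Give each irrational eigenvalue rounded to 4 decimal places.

[0, 0.3820, 1.3820, 2.6180, 3.6180]

Reading degrees in the order [1, 2, 3, 4, 5] gives [2, 1, 1, 2, 2]; set D = diag(2, 1, 1, 2, 2) and form L = D - A. The multiplicity of 0 as a Laplacian eigenvalue equals the number of connected components. The eigenvalues sum to 8, which equals trace(L) = 2|E|.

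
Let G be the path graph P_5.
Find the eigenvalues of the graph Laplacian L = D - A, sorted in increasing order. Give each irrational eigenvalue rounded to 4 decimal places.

The graph has 5 vertices and degree multiset [2, 2, 2, 1, 1]; D is the diagonal matrix of degrees and L = D - A. Diagonalising L (or applying a numerical eigensolver to the 5x5 matrix) gives the spectrum above. There is one zero in the spectrum, matching the 1 component. By the matrix-tree theorem the graph has (1/5) * product of the nonzero eigenvalues = 1 spanning tree.

[0, 0.3820, 1.3820, 2.6180, 3.6180]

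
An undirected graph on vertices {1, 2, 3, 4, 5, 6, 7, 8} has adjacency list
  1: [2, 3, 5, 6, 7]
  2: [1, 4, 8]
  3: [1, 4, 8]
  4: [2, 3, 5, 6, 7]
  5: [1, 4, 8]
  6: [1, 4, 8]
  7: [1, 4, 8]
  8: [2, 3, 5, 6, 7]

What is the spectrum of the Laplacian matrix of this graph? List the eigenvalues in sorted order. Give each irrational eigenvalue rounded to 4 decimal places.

With the vertex order [1, 2, 3, 4, 5, 6, 7, 8], the degrees are [5, 3, 3, 5, 3, 3, 3, 5], giving D = diag(5, 3, 3, 5, 3, 3, 3, 5) and L = D - A. L is symmetric positive semidefinite, so every eigenvalue is real and nonnegative. The single zero eigenvalue shows the graph is connected. There is one zero in the spectrum, matching the 1 component.

[0, 3, 3, 3, 3, 5, 5, 8]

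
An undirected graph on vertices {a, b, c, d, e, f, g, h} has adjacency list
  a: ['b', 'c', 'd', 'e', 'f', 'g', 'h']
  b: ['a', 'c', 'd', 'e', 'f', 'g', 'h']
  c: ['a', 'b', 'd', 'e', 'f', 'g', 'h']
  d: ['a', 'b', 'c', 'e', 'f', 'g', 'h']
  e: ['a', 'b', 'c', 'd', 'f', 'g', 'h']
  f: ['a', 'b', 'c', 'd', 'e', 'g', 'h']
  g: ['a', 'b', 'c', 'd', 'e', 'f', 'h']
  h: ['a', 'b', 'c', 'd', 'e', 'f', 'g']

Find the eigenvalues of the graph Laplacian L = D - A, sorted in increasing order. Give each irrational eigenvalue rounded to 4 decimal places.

[0, 8, 8, 8, 8, 8, 8, 8]

Reading degrees in the order [a, b, c, d, e, f, g, h] gives [7, 7, 7, 7, 7, 7, 7, 7]; set D = diag(7, 7, 7, 7, 7, 7, 7, 7) and form L = D - A. Diagonalising L (or applying a numerical eigensolver to the 8x8 matrix) gives the spectrum above. The single zero eigenvalue shows the graph is connected. By the matrix-tree theorem the graph has (1/8) * product of the nonzero eigenvalues = 262144 spanning trees.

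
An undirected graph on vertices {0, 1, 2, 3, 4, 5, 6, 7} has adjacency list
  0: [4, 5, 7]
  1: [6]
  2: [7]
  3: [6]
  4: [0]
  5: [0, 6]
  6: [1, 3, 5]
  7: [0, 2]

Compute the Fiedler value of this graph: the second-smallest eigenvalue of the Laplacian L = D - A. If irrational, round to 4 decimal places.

Reading degrees in the order [0, 1, 2, 3, 4, 5, 6, 7] gives [3, 1, 1, 1, 1, 2, 3, 2]; set D = diag(3, 1, 1, 1, 1, 2, 3, 2) and form L = D - A. Computing the eigenvalues of L and sorting gives [0, 0.2137, 0.6177, 1, 1.4977, 2.3537, 3.8408, 4.4763]. The Fiedler value lambda_2 = 0.2137 is strictly positive, so the graph is connected. There is one zero in the spectrum, matching the 1 component.

0.2137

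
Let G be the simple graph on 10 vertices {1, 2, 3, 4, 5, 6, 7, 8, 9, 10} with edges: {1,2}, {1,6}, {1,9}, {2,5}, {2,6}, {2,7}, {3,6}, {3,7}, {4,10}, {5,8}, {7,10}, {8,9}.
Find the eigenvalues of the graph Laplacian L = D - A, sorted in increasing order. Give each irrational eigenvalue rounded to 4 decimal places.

[0, 0.2909, 0.8027, 1.5581, 2, 2.2720, 3.3676, 3.6978, 4.4774, 5.5335]

Each diagonal entry of L is the vertex degree and each off-diagonal entry is -1 where an edge is present, 0 otherwise; in the order [1, 2, 3, 4, 5, 6, 7, 8, 9, 10] the diagonal is [3, 4, 2, 1, 2, 3, 3, 2, 2, 2]. L is symmetric positive semidefinite, so every eigenvalue is real and nonnegative. The largest eigenvalue, 5.5335, is at most the vertex count 10.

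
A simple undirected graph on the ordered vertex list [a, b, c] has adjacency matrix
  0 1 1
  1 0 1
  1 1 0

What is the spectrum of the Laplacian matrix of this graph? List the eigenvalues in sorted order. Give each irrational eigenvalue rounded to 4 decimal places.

Reading degrees in the order [a, b, c] gives [2, 2, 2]; set D = diag(2, 2, 2) and form L = D - A. Since every row of L sums to 0, the all-ones vector is in the kernel and 0 is an eigenvalue. There is one zero in the spectrum, matching the 1 component.

[0, 3, 3]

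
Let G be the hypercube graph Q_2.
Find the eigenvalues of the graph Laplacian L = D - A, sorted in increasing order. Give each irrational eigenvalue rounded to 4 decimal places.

[0, 2, 2, 4]

The graph has 4 vertices and degree multiset [2, 2, 2, 2]; D is the diagonal matrix of degrees and L = D - A. L is symmetric positive semidefinite, so every eigenvalue is real and nonnegative. The single zero eigenvalue shows the graph is connected. By the matrix-tree theorem the graph has (1/4) * product of the nonzero eigenvalues = 4 spanning trees.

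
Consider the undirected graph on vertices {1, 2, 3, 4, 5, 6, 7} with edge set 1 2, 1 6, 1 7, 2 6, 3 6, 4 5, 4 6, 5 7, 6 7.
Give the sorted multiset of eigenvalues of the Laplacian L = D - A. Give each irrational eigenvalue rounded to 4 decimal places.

[0, 0.8890, 1.1894, 2.3106, 3.0875, 4.3809, 6.1426]

Each diagonal entry of L is the vertex degree and each off-diagonal entry is -1 where an edge is present, 0 otherwise; in the order [1, 2, 3, 4, 5, 6, 7] the diagonal is [3, 2, 1, 2, 2, 5, 3]. Since every row of L sums to 0, the all-ones vector is in the kernel and 0 is an eigenvalue. The single zero eigenvalue shows the graph is connected. The eigenvalues sum to 18, which equals trace(L) = 2|E|.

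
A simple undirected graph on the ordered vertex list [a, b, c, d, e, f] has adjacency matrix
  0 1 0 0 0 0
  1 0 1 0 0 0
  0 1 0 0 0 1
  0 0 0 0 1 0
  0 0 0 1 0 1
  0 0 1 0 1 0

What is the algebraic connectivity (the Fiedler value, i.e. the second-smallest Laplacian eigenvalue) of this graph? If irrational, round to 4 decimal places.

0.2679

Each diagonal entry of L is the vertex degree and each off-diagonal entry is -1 where an edge is present, 0 otherwise; in the order [a, b, c, d, e, f] the diagonal is [1, 2, 2, 1, 2, 2]. Computing the eigenvalues of L and sorting gives [0, 0.2679, 1, 2, 3, 3.7321]. The Fiedler value lambda_2 = 0.2679 is strictly positive, so the graph is connected. The largest eigenvalue, 3.7321, is at most the vertex count 6.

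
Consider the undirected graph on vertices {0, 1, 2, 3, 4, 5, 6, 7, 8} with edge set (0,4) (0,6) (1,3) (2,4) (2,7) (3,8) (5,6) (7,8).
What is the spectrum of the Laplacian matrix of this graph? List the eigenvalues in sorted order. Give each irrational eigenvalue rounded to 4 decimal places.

[0, 0.1206, 0.4679, 1, 1.6527, 2.3473, 3, 3.5321, 3.8794]

With the vertex order [0, 1, 2, 3, 4, 5, 6, 7, 8], the degrees are [2, 1, 2, 2, 2, 1, 2, 2, 2], giving D = diag(2, 1, 2, 2, 2, 1, 2, 2, 2) and L = D - A. L is symmetric positive semidefinite, so every eigenvalue is real and nonnegative. By the matrix-tree theorem the graph has (1/9) * product of the nonzero eigenvalues = 1 spanning tree.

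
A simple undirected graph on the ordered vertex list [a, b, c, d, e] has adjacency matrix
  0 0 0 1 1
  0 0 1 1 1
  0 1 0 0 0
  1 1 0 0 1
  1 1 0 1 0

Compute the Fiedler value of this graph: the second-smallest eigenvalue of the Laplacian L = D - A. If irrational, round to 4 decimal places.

Each diagonal entry of L is the vertex degree and each off-diagonal entry is -1 where an edge is present, 0 otherwise; in the order [a, b, c, d, e] the diagonal is [2, 3, 1, 3, 3]. Computing the eigenvalues of L and sorting gives [0, 0.8299, 2.6889, 4, 4.4812]. The Fiedler value lambda_2 = 0.8299 is strictly positive, so the graph is connected. The eigenvalues sum to 12, which equals trace(L) = 2|E|. There is one zero in the spectrum, matching the 1 component.

0.8299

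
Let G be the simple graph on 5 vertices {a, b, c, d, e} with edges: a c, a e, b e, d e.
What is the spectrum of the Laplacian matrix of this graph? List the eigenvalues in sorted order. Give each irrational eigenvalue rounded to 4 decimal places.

[0, 0.5188, 1, 2.3111, 4.1701]

Each diagonal entry of L is the vertex degree and each off-diagonal entry is -1 where an edge is present, 0 otherwise; in the order [a, b, c, d, e] the diagonal is [2, 1, 1, 1, 3]. The multiplicity of 0 as a Laplacian eigenvalue equals the number of connected components. The single zero eigenvalue shows the graph is connected. The eigenvalues sum to 8, which equals trace(L) = 2|E|.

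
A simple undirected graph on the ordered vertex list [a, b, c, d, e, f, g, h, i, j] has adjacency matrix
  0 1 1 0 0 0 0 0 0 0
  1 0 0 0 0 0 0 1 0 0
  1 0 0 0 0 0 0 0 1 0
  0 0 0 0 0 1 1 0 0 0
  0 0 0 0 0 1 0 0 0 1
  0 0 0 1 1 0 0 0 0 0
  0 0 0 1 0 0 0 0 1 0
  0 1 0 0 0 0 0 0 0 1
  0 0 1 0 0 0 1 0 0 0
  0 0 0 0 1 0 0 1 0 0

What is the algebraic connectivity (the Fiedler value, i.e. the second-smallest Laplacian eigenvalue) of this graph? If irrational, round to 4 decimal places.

0.3820

Each diagonal entry of L is the vertex degree and each off-diagonal entry is -1 where an edge is present, 0 otherwise; in the order [a, b, c, d, e, f, g, h, i, j] the diagonal is [2, 2, 2, 2, 2, 2, 2, 2, 2, 2]. The sorted Laplacian eigenvalues are [0, 0.3820, 0.3820, 1.3820, 1.3820, 2.6180, 2.6180, 3.6180, 3.6180, 4]; the algebraic connectivity is the second entry, 0.3820.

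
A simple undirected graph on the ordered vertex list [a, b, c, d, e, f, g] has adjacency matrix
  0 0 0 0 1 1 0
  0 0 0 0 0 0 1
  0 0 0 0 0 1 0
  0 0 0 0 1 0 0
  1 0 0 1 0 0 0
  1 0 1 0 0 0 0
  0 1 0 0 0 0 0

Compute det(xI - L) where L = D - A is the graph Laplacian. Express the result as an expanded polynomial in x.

x^7 - 10x^6 + 37x^5 - 62x^4 + 45x^3 - 10x^2

With the vertex order [a, b, c, d, e, f, g], the degrees are [2, 1, 1, 1, 2, 2, 1], giving D = diag(2, 1, 1, 1, 2, 2, 1) and L = D - A. Computing det(xI - L) by cofactor expansion (or equivalently via sum-over-permutations) gives x^7 - 10x^6 + 37x^5 - 62x^4 + 45x^3 - 10x^2. The constant term is 0 because L is singular (the all-ones vector lies in its kernel). There are 2 zeros in the spectrum, matching the 2 components.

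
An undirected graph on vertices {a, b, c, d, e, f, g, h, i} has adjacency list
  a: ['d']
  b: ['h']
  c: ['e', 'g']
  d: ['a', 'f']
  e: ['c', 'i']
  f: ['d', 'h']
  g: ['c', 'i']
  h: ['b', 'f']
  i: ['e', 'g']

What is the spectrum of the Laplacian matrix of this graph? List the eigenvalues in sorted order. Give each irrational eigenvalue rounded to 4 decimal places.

With the vertex order [a, b, c, d, e, f, g, h, i], the degrees are [1, 1, 2, 2, 2, 2, 2, 2, 2], giving D = diag(1, 1, 2, 2, 2, 2, 2, 2, 2) and L = D - A. L is symmetric positive semidefinite, so every eigenvalue is real and nonnegative. The 2 zero eigenvalues correspond to the 2 connected components. The eigenvalues sum to 16, which equals trace(L) = 2|E|.

[0, 0, 0.3820, 1.3820, 2, 2, 2.6180, 3.6180, 4]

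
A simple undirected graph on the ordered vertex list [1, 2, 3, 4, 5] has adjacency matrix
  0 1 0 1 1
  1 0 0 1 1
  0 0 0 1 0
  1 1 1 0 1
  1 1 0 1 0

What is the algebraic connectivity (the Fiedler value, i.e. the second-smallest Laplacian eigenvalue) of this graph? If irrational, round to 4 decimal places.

With the vertex order [1, 2, 3, 4, 5], the degrees are [3, 3, 1, 4, 3], giving D = diag(3, 3, 1, 4, 3) and L = D - A. The sorted Laplacian eigenvalues are [0, 1, 4, 4, 5]; the algebraic connectivity is the second entry, 1. The eigenvalues sum to 14, which equals trace(L) = 2|E|. The largest eigenvalue, 5, is at most the vertex count 5.

1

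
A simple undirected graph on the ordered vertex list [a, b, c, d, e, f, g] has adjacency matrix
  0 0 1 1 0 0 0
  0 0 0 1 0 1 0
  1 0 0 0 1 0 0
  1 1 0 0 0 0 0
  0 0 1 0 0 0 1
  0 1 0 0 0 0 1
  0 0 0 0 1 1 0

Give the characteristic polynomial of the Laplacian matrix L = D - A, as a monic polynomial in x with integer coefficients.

Reading degrees in the order [a, b, c, d, e, f, g] gives [2, 2, 2, 2, 2, 2, 2]; set D = diag(2, 2, 2, 2, 2, 2, 2) and form L = D - A. L has integer entries, so p(x) = det(xI - L) has integer coefficients. Expanding the determinant yields x^7 - 14x^6 + 77x^5 - 210x^4 + 294x^3 - 196x^2 + 49x. Since p(0) = det(-L) = 0, x divides p(x). The eigenvalues sum to 14, which equals trace(L) = 2|E|.

x^7 - 14x^6 + 77x^5 - 210x^4 + 294x^3 - 196x^2 + 49x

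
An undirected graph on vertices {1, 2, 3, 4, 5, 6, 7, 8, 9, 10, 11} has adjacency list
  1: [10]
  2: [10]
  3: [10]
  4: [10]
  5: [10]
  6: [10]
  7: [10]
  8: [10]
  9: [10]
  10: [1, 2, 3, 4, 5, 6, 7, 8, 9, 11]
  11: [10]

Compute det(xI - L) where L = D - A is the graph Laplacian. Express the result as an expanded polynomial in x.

x^11 - 20x^10 + 135x^9 - 480x^8 + 1050x^7 - 1512x^6 + 1470x^5 - 960x^4 + 405x^3 - 100x^2 + 11x

Each diagonal entry of L is the vertex degree and each off-diagonal entry is -1 where an edge is present, 0 otherwise; in the order [1, 2, 3, 4, 5, 6, 7, 8, 9, 10, 11] the diagonal is [1, 1, 1, 1, 1, 1, 1, 1, 1, 10, 1]. L has integer entries, so p(x) = det(xI - L) has integer coefficients. Expanding the determinant yields x^11 - 20x^10 + 135x^9 - 480x^8 + 1050x^7 - 1512x^6 + 1470x^5 - 960x^4 + 405x^3 - 100x^2 + 11x. The coefficient of x^10 equals -trace(L) = -20, matching the sum of degrees. The largest eigenvalue, 11, is at most the vertex count 11.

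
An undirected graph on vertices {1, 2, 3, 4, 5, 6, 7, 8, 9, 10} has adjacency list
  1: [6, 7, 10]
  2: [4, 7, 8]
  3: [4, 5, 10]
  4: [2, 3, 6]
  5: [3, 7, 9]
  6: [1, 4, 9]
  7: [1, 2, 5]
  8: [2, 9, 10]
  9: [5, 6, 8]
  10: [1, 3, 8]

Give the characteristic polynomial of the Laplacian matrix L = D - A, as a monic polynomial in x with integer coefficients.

x^10 - 30x^9 + 390x^8 - 2880x^7 + 13305x^6 - 39882x^5 + 77640x^4 - 94800x^3 + 66000x^2 - 20000x

With the vertex order [1, 2, 3, 4, 5, 6, 7, 8, 9, 10], the degrees are [3, 3, 3, 3, 3, 3, 3, 3, 3, 3], giving D = diag(3, 3, 3, 3, 3, 3, 3, 3, 3, 3) and L = D - A. L has integer entries, so p(x) = det(xI - L) has integer coefficients. Expanding the determinant yields x^10 - 30x^9 + 390x^8 - 2880x^7 + 13305x^6 - 39882x^5 + 77640x^4 - 94800x^3 + 66000x^2 - 20000x. The constant term is 0 because L is singular (the all-ones vector lies in its kernel). The eigenvalues sum to 30, which equals trace(L) = 2|E|. There is one zero in the spectrum, matching the 1 component.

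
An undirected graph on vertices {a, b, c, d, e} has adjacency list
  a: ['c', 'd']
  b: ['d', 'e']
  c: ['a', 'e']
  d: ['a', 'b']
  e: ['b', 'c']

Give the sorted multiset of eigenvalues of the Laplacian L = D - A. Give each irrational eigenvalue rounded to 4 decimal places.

[0, 1.3820, 1.3820, 3.6180, 3.6180]

Reading degrees in the order [a, b, c, d, e] gives [2, 2, 2, 2, 2]; set D = diag(2, 2, 2, 2, 2) and form L = D - A. Diagonalising L (or applying a numerical eigensolver to the 5x5 matrix) gives the spectrum above. The single zero eigenvalue shows the graph is connected.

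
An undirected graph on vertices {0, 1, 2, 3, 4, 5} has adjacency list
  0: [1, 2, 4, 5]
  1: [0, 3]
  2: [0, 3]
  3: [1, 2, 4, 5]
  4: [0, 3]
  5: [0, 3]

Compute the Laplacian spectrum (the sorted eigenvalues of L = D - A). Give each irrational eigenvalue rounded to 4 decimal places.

With the vertex order [0, 1, 2, 3, 4, 5], the degrees are [4, 2, 2, 4, 2, 2], giving D = diag(4, 2, 2, 4, 2, 2) and L = D - A. Diagonalising L (or applying a numerical eigensolver to the 6x6 matrix) gives the spectrum above. By the matrix-tree theorem the graph has (1/6) * product of the nonzero eigenvalues = 32 spanning trees.

[0, 2, 2, 2, 4, 6]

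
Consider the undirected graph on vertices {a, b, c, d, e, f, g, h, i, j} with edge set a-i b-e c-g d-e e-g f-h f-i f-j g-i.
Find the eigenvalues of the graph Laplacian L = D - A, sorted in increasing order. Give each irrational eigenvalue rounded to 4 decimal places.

Reading degrees in the order [a, b, c, d, e, f, g, h, i, j] gives [1, 1, 1, 1, 3, 3, 3, 1, 3, 1]; set D = diag(1, 1, 1, 1, 3, 3, 3, 1, 3, 1) and form L = D - A. Diagonalising L (or applying a numerical eigensolver to the 10x10 matrix) gives the spectrum above. The eigenvalues sum to 18, which equals trace(L) = 2|E|. The largest eigenvalue, 4.9474, is at most the vertex count 10.

[0, 0.1792, 0.5188, 0.7141, 1, 1, 2.3111, 3.1593, 4.1701, 4.9474]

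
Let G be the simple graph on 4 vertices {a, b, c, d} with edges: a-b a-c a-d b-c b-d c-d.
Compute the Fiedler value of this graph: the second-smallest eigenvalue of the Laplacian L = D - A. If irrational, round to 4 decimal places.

4

Reading degrees in the order [a, b, c, d] gives [3, 3, 3, 3]; set D = diag(3, 3, 3, 3) and form L = D - A. The sorted Laplacian eigenvalues are [0, 4, 4, 4]; the algebraic connectivity is the second entry, 4. There is one zero in the spectrum, matching the 1 component. By the matrix-tree theorem the graph has (1/4) * product of the nonzero eigenvalues = 16 spanning trees.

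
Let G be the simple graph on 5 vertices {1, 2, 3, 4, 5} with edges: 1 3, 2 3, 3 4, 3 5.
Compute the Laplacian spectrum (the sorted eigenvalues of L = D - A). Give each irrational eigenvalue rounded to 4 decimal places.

Reading degrees in the order [1, 2, 3, 4, 5] gives [1, 1, 4, 1, 1]; set D = diag(1, 1, 4, 1, 1) and form L = D - A. L is symmetric positive semidefinite, so every eigenvalue is real and nonnegative. The largest eigenvalue, 5, is at most the vertex count 5.

[0, 1, 1, 1, 5]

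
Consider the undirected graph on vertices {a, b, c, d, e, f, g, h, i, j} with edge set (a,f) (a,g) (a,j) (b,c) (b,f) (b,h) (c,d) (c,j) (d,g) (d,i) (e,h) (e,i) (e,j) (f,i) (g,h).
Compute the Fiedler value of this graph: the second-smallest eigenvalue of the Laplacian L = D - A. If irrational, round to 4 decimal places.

2

Reading degrees in the order [a, b, c, d, e, f, g, h, i, j] gives [3, 3, 3, 3, 3, 3, 3, 3, 3, 3]; set D = diag(3, 3, 3, 3, 3, 3, 3, 3, 3, 3) and form L = D - A. Computing the eigenvalues of L and sorting gives [0, 2, 2, 2, 2, 2, 5, 5, 5, 5]. The Fiedler value lambda_2 = 2 is strictly positive, so the graph is connected. By the matrix-tree theorem the graph has (1/10) * product of the nonzero eigenvalues = 2000 spanning trees. The eigenvalues sum to 30, which equals trace(L) = 2|E|.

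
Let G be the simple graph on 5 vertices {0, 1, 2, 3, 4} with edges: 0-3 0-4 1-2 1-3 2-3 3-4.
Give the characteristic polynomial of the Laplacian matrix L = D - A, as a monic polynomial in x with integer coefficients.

x^5 - 12x^4 + 50x^3 - 84x^2 + 45x

Reading degrees in the order [0, 1, 2, 3, 4] gives [2, 2, 2, 4, 2]; set D = diag(2, 2, 2, 4, 2) and form L = D - A. Computing det(xI - L) by cofactor expansion (or equivalently via sum-over-permutations) gives x^5 - 12x^4 + 50x^3 - 84x^2 + 45x. Since p(0) = det(-L) = 0, x divides p(x). By the matrix-tree theorem the graph has (1/5) * product of the nonzero eigenvalues = 9 spanning trees.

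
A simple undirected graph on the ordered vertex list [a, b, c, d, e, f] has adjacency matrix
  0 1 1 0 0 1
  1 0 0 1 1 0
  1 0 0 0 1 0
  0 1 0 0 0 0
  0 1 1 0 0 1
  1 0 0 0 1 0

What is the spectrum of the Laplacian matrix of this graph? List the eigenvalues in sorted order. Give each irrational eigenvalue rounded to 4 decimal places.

With the vertex order [a, b, c, d, e, f], the degrees are [3, 3, 2, 1, 3, 2], giving D = diag(3, 3, 2, 1, 3, 2) and L = D - A. L is symmetric positive semidefinite, so every eigenvalue is real and nonnegative.

[0, 0.7639, 2, 3, 3, 5.2361]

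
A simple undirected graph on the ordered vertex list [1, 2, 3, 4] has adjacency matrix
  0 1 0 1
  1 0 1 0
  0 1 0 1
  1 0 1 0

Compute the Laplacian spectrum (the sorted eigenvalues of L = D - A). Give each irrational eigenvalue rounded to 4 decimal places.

Reading degrees in the order [1, 2, 3, 4] gives [2, 2, 2, 2]; set D = diag(2, 2, 2, 2) and form L = D - A. Diagonalising L (or applying a numerical eigensolver to the 4x4 matrix) gives the spectrum above. By the matrix-tree theorem the graph has (1/4) * product of the nonzero eigenvalues = 4 spanning trees.

[0, 2, 2, 4]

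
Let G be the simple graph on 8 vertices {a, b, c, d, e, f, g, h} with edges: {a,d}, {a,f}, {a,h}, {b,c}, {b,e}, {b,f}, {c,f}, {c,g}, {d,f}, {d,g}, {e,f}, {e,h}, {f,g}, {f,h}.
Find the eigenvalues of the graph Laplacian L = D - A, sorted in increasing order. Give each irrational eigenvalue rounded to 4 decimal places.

With the vertex order [a, b, c, d, e, f, g, h], the degrees are [3, 3, 3, 3, 3, 7, 3, 3], giving D = diag(3, 3, 3, 3, 3, 7, 3, 3) and L = D - A. Diagonalising L (or applying a numerical eigensolver to the 8x8 matrix) gives the spectrum above. The single zero eigenvalue shows the graph is connected. By the matrix-tree theorem the graph has (1/8) * product of the nonzero eigenvalues = 841 spanning trees. There is one zero in the spectrum, matching the 1 component.

[0, 1.7530, 1.7530, 3.4450, 3.4450, 4.8019, 4.8019, 8]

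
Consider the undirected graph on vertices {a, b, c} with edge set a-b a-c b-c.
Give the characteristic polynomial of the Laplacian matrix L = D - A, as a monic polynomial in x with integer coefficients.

Each diagonal entry of L is the vertex degree and each off-diagonal entry is -1 where an edge is present, 0 otherwise; in the order [a, b, c] the diagonal is [2, 2, 2]. The eigenvalues of L are [0, 3, 3]; the characteristic polynomial is the product of (x - lambda_i), which multiplies out to x^3 - 6x^2 + 9x. The coefficient of x^2 equals -trace(L) = -6, matching the sum of degrees. The eigenvalues sum to 6, which equals trace(L) = 2|E|. The largest eigenvalue, 3, is at most the vertex count 3.

x^3 - 6x^2 + 9x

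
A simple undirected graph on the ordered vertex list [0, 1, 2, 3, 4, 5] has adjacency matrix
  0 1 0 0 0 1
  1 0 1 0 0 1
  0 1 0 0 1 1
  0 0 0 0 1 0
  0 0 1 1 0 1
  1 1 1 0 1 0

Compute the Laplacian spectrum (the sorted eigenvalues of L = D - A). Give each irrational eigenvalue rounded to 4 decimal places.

[0, 0.7312, 2.1353, 3.4659, 4.5494, 5.1183]

Each diagonal entry of L is the vertex degree and each off-diagonal entry is -1 where an edge is present, 0 otherwise; in the order [0, 1, 2, 3, 4, 5] the diagonal is [2, 3, 3, 1, 3, 4]. L is symmetric positive semidefinite, so every eigenvalue is real and nonnegative. By the matrix-tree theorem the graph has (1/6) * product of the nonzero eigenvalues = 21 spanning trees.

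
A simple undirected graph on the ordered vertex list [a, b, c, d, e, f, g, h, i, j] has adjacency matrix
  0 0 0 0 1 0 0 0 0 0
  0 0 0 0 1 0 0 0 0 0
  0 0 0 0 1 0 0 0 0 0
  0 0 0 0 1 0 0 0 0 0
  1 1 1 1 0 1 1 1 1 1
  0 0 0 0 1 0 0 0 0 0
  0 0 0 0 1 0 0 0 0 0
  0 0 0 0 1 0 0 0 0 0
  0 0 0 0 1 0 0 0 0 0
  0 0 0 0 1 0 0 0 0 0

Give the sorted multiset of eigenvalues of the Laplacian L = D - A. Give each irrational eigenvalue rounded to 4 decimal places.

With the vertex order [a, b, c, d, e, f, g, h, i, j], the degrees are [1, 1, 1, 1, 9, 1, 1, 1, 1, 1], giving D = diag(1, 1, 1, 1, 9, 1, 1, 1, 1, 1) and L = D - A. Since every row of L sums to 0, the all-ones vector is in the kernel and 0 is an eigenvalue. The single zero eigenvalue shows the graph is connected.

[0, 1, 1, 1, 1, 1, 1, 1, 1, 10]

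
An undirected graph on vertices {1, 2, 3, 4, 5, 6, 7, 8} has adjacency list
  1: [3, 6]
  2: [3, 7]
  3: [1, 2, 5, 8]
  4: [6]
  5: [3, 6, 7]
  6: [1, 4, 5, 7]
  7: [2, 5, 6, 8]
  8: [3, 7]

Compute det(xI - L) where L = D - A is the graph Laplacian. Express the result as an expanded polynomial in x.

x^8 - 22x^7 + 196x^6 - 912x^5 + 2384x^4 - 3486x^3 + 2620x^2 - 768x

Each diagonal entry of L is the vertex degree and each off-diagonal entry is -1 where an edge is present, 0 otherwise; in the order [1, 2, 3, 4, 5, 6, 7, 8] the diagonal is [2, 2, 4, 1, 3, 4, 4, 2]. Computing det(xI - L) by cofactor expansion (or equivalently via sum-over-permutations) gives x^8 - 22x^7 + 196x^6 - 912x^5 + 2384x^4 - 3486x^3 + 2620x^2 - 768x. The constant term is 0 because L is singular (the all-ones vector lies in its kernel).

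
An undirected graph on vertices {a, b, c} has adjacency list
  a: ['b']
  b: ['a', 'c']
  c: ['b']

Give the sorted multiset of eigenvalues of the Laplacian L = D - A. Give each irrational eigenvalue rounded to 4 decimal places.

Each diagonal entry of L is the vertex degree and each off-diagonal entry is -1 where an edge is present, 0 otherwise; in the order [a, b, c] the diagonal is [1, 2, 1]. L is symmetric positive semidefinite, so every eigenvalue is real and nonnegative. By the matrix-tree theorem the graph has (1/3) * product of the nonzero eigenvalues = 1 spanning tree. The largest eigenvalue, 3, is at most the vertex count 3.

[0, 1, 3]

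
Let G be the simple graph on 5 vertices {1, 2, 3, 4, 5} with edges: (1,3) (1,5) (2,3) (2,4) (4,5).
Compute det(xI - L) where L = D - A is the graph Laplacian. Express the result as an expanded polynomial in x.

x^5 - 10x^4 + 35x^3 - 50x^2 + 25x

With the vertex order [1, 2, 3, 4, 5], the degrees are [2, 2, 2, 2, 2], giving D = diag(2, 2, 2, 2, 2) and L = D - A. L has integer entries, so p(x) = det(xI - L) has integer coefficients. Expanding the determinant yields x^5 - 10x^4 + 35x^3 - 50x^2 + 25x. Since p(0) = det(-L) = 0, x divides p(x). There is one zero in the spectrum, matching the 1 component.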